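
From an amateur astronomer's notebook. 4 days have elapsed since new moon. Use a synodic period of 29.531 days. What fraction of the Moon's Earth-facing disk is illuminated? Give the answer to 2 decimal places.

0.17

Phase angle: θ = 360°·(4 d)/(29.531 d) = 48.8°.
cos 48.8° = 0.659, so f = (1 − 0.659)/2 = 0.170.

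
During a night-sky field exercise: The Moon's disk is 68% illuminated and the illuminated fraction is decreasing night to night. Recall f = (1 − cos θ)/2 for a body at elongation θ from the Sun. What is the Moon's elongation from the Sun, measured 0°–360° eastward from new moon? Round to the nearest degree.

249°

cos θ = 1 − 2f = -0.360, giving a principal value of 111.1°.
A waning Moon lies in 180°–360°, so θ = 360° − 111.1° = 248.9°.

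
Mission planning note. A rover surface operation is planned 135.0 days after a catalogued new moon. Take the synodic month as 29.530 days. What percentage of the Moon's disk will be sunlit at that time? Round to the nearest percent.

95%

135.0 d spans 4 complete synodic months (4 × 29.530 = 118.12 d) plus 16.88 d.
The Moon has covered 16.88/29.530 of its cycle, so θ ≈ 360° × 16.88/29.530 = 205.8°.
cos 205.8° = (-0.900), so f = (1 − (-0.900))/2 = 0.950, so 95%.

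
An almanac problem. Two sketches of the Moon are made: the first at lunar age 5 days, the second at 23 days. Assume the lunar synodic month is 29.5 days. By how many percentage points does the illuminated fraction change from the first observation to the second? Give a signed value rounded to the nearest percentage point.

+15 percentage points

First observation: θ = 360°·5/29.5 = 61.0°, so f = 0.258.
Second observation: θ = 280.7°, f = 0.407.
Δf = 0.407 − 0.258 = +0.150, i.e. +15 pp.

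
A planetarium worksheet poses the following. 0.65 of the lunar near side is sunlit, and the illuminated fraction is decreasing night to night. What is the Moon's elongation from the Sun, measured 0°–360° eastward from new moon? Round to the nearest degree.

From f = (1 − cos θ)/2: cos θ = 1 − 2×0.65 = -0.300; arccos → 107.5°.
Since the Moon is past full (waning), take the reflex angle: θ = 360° − 107.5° = 252.5°.

253°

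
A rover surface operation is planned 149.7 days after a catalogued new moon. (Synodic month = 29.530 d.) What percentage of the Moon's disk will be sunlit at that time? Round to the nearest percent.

149.7 d spans 5 complete synodic months (5 × 29.530 = 147.65 d) plus 2.05 d.
Phase angle: θ = 360°·(2.05 d)/(29.530 d) = 25.0°.
cos 25.0° = 0.906, so f = (1 − 0.906)/2 = 0.047, so 5%.

5%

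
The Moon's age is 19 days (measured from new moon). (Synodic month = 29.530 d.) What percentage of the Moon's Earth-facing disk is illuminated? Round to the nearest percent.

81%

Elongation θ = 360° × 19/29.530 ≈ 231.6°.
cos 231.6° = (-0.621), so f = (1 − (-0.621))/2 = 0.810, so 81%.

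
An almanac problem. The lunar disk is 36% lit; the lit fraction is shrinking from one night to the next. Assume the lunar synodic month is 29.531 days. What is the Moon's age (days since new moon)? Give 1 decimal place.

Invert f = (1 − cos θ)/2 to get cos θ = 1 − 2(0.36) = 0.280, hence θ₀ = arccos 0.280 = 73.7°.
Since the Moon is past full (waning), take the reflex angle: θ = 360° − 73.7° = 286.3°.
Age = 29.531 × 286.3°/360° ≈ 23.48 days.

23.5 days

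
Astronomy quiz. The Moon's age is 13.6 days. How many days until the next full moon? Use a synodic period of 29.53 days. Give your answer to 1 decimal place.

1.2 days

Full moon occurs at elongation 180°, i.e. at age 29.53 × 180/360 = 14.765 d.
So 1.165 days remain (14.765 − 13.6).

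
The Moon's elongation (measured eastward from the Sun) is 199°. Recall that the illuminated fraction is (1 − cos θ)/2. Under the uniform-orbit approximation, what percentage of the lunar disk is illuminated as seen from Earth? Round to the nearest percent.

Half-versine of 199°: (1 − (-0.946))/2 = 0.973, i.e. 97%.

97%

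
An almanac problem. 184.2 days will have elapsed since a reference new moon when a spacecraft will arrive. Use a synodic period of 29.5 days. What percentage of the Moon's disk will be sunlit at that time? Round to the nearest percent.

48%

Reduce mod P: 184.2 − 6×29.5 = 7.20 d into the current lunation.
The Moon has covered 7.20/29.5 of its cycle, so θ ≈ 360° × 7.20/29.5 = 87.9°.
Illuminated fraction = (1 − cos 87.9°)/2 = (1 − 0.037)/2 ≈ 0.481, so 48%.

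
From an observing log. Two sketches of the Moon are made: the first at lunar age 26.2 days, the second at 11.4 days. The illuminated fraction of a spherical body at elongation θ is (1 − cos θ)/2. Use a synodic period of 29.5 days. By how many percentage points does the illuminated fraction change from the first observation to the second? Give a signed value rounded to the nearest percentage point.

+76 percentage points

θ₁ = 360° × 26.2/29.5 = 319.7°, f₁ = (1 − cos θ₁)/2 = 0.119.
θ₂ = 360° × 11.4/29.5 = 139.1°, f₂ = (1 − cos θ₂)/2 = 0.878.
Change = f₂ − f₁ = +0.760 → +76 percentage points.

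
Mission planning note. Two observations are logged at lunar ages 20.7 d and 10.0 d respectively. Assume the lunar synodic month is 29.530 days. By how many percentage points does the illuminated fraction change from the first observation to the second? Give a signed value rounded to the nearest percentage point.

θ₁ = 360° × 20.7/29.530 = 252.4°, f₁ = (1 − cos θ₁)/2 = 0.652.
θ₂ = 360° × 10.0/29.530 = 121.9°, f₂ = (1 − cos θ₂)/2 = 0.764.
Change = f₂ − f₁ = +0.113 → +11 percentage points.

+11 pp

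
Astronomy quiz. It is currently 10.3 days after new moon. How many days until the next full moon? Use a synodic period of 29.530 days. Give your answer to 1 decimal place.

4.5 days

Full moon is 0.5 of the way through the cycle: age 0.5 × 29.530 = 14.765 d.
So 4.465 days remain (14.765 − 10.3).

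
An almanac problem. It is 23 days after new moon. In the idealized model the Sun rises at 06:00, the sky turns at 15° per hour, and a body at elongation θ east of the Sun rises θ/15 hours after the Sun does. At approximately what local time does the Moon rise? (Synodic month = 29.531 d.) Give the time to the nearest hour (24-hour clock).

01:00

Elongation θ = 360° × 23/29.531 ≈ 280.4°.
Delay after the Sun = 280.4° / (15°/h) ≈ 18.69 h.
06:00 + 18.69 h ≈ 00:42 → 01:00 to the nearest hour.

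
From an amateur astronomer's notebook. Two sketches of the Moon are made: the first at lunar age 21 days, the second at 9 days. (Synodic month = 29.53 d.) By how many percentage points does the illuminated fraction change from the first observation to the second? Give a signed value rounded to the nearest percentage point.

+5 percentage points

θ₁ = 360° × 21/29.53 = 256.0°, f₁ = (1 − cos θ₁)/2 = 0.621.
θ₂ = 360° × 9/29.53 = 109.7°, f₂ = (1 − cos θ₂)/2 = 0.669.
Change = f₂ − f₁ = +0.048 → +5 percentage points.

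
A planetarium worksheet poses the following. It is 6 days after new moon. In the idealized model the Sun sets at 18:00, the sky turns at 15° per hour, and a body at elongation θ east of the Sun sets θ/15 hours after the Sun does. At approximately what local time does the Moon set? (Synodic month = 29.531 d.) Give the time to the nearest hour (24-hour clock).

Phase angle: θ = 360°·(6 d)/(29.531 d) = 73.1°.
At 15° of sky rotation per hour, 73.1° corresponds to a 4.88 h lag.
18:00 + 4.88 h ≈ 22:53 → 23:00 to the nearest hour.

23:00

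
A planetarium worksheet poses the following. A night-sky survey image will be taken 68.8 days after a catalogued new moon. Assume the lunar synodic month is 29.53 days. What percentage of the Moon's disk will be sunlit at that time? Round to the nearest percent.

74%

68.8/29.53 = 2.330 lunations, so 2 complete cycles and 9.74 d into the next.
Phase angle: θ = 360°·(9.74 d)/(29.53 d) = 118.7°.
cos 118.7° = (-0.481), so f = (1 − (-0.481))/2 = 0.740, so 74%.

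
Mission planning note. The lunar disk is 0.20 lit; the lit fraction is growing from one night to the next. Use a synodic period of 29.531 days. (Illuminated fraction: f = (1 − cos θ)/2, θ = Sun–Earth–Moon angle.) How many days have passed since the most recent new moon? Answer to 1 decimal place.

4.4 days

cos θ = 1 − 2f = 0.600, giving a principal value of 53.1°.
Waxing ⇒ before full, so θ = 53.1°.
At 360°/29.531 d per day, 53.1° corresponds to 4.36 days.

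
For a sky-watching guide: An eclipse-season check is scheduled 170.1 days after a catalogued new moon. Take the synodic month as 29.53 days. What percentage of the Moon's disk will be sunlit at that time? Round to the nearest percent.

170.1 d spans 5 complete synodic months (5 × 29.53 = 147.65 d) plus 22.45 d.
Elongation θ = 360° × 22.45/29.53 ≈ 273.7°.
cos 273.7° = 0.064, so f = (1 − 0.064)/2 = 0.468, so 47%.

47%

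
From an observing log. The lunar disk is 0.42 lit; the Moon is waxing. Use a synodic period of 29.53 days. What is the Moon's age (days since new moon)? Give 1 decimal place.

6.6 days

Invert f = (1 − cos θ)/2 to get cos θ = 1 − 2(0.42) = 0.160, hence θ₀ = arccos 0.160 = 80.8°.
Waxing ⇒ before full, so θ = 80.8°.
At 360°/29.53 d per day, 80.8° corresponds to 6.63 days.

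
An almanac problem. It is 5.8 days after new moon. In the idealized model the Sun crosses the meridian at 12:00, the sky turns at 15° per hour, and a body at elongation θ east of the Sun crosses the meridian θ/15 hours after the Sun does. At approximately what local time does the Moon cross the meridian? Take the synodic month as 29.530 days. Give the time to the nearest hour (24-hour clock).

Elongation θ = 360° × 5.8/29.530 ≈ 70.7°.
Delay after the Sun = 70.7° / (15°/h) ≈ 4.71 h.
12:00 + 4.71 h ≈ 16:43 → 17:00 to the nearest hour.

17:00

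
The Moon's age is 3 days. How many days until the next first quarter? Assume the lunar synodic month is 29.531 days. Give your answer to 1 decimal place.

First quarter is 0.25 of the way through the cycle: age 0.25 × 29.531 = 7.383 d.
So 4.383 days remain (7.383 − 3).

4.4 days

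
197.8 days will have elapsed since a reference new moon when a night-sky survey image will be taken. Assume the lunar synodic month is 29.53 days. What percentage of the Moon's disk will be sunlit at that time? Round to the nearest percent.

66%

197.8/29.53 = 6.698 lunations, so 6 complete cycles and 20.62 d into the next.
Phase angle: θ = 360°·(20.62 d)/(29.53 d) = 251.4°.
cos 251.4° = (-0.319), so f = (1 − (-0.319))/2 = 0.660, so 66%.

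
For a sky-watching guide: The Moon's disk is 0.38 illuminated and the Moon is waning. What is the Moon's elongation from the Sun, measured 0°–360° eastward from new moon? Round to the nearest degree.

284°

Invert f = (1 − cos θ)/2 to get cos θ = 1 − 2(0.38) = 0.240, hence θ₀ = arccos 0.240 = 76.1°.
A waning Moon lies in 180°–360°, so θ = 360° − 76.1° = 283.9°.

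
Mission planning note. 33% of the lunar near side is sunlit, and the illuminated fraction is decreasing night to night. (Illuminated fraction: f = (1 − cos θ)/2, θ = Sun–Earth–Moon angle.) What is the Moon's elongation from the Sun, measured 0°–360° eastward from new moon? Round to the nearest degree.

Invert f = (1 − cos θ)/2 to get cos θ = 1 − 2(0.33) = 0.340, hence θ₀ = arccos 0.340 = 70.1°.
Since the Moon is past full (waning), take the reflex angle: θ = 360° − 70.1° = 289.9°.

290°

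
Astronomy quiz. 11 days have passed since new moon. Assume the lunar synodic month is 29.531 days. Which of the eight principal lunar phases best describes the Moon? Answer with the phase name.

waxing gibbous

At 11/29.531 of the cycle, θ ≈ 134° — the waxing gibbous range.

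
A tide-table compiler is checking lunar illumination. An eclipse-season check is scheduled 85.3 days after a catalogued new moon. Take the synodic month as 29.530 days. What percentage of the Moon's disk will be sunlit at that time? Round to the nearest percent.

12%

85.3/29.530 = 2.889 lunations, so 2 complete cycles and 26.24 d into the next.
Phase angle: θ = 360°·(26.24 d)/(29.530 d) = 319.9°.
cos 319.9° = 0.765, so f = (1 − 0.765)/2 = 0.118, so 12%.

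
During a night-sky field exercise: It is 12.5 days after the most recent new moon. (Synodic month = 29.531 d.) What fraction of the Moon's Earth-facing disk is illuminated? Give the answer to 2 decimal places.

0.94

Phase angle: θ = 360°·(12.5 d)/(29.531 d) = 152.4°.
With cos θ = (-0.886), the lit fraction is (1 − (-0.886))/2 ≈ 0.943.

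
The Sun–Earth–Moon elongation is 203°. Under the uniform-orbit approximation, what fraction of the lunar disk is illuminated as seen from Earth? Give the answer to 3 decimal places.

0.960

Half-versine of 203°: (1 − (-0.921))/2 = 0.960.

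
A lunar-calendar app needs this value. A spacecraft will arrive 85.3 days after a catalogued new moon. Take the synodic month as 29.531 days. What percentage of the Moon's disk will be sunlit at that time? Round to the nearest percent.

12%

Reduce mod P: 85.3 − 2×29.531 = 26.24 d into the current lunation.
Phase angle: θ = 360°·(26.24 d)/(29.531 d) = 319.9°.
Illuminated fraction = (1 − cos 319.9°)/2 = (1 − 0.764)/2 ≈ 0.118, so 12%.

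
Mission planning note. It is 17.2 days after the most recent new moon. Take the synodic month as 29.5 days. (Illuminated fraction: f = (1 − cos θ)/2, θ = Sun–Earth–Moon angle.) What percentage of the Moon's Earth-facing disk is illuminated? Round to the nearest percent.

The Moon has covered 17.2/29.5 of its cycle, so θ ≈ 360° × 17.2/29.5 = 209.9°.
With cos θ = (-0.867), the lit fraction is (1 − (-0.867))/2 ≈ 0.933, so 93%.

93%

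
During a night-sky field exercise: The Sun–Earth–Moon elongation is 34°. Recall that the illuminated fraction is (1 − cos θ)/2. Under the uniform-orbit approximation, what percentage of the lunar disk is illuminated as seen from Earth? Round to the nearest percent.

9%

f = (1 − cos 34°)/2 = (1 − 0.829)/2 ≈ 0.085, i.e. 9%.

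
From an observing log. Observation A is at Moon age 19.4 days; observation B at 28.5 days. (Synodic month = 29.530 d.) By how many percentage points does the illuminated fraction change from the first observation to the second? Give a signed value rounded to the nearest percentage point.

θ₁ = 360° × 19.4/29.530 = 236.5°, f₁ = (1 − cos θ₁)/2 = 0.776.
θ₂ = 360° × 28.5/29.530 = 347.4°, f₂ = (1 − cos θ₂)/2 = 0.012.
Change = f₂ − f₁ = -0.764 → -76 percentage points.

-76 pp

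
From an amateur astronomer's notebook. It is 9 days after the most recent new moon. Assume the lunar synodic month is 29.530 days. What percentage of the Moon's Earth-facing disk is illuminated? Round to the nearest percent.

67%

Phase angle: θ = 360°·(9 d)/(29.530 d) = 109.7°.
cos 109.7° = (-0.337), so f = (1 − (-0.337))/2 = 0.669, so 67%.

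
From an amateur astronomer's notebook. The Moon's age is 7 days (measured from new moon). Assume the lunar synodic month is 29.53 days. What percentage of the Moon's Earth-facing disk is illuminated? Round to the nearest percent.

Phase angle: θ = 360°·(7 d)/(29.53 d) = 85.3°.
With cos θ = 0.081, the lit fraction is (1 − 0.081)/2 ≈ 0.459, so 46%.

46%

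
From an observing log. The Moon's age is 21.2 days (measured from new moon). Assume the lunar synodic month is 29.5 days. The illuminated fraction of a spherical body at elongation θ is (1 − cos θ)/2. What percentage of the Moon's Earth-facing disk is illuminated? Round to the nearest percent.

60%

Elongation θ = 360° × 21.2/29.5 ≈ 258.7°.
With cos θ = (-0.196), the lit fraction is (1 − (-0.196))/2 ≈ 0.598, so 60%.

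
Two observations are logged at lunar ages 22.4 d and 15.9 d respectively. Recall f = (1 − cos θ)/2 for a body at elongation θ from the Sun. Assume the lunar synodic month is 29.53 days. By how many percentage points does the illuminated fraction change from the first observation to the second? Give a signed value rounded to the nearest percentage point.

+51 percentage points

θ₁ = 360° × 22.4/29.53 = 273.1°, f₁ = (1 − cos θ₁)/2 = 0.473.
θ₂ = 360° × 15.9/29.53 = 193.8°, f₂ = (1 − cos θ₂)/2 = 0.985.
Change = f₂ − f₁ = +0.512 → +51 percentage points.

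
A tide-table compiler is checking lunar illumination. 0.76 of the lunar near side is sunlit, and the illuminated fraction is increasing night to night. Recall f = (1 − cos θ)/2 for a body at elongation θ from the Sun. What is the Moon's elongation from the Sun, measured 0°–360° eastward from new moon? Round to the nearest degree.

121°

Invert f = (1 − cos θ)/2 to get cos θ = 1 − 2(0.76) = -0.520, hence θ₀ = arccos -0.520 = 121.3°.
Before full moon the principal value applies: θ = 121.3°.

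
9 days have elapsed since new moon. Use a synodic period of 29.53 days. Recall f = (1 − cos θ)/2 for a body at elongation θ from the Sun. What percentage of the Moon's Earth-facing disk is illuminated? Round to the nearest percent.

The Moon has covered 9/29.53 of its cycle, so θ ≈ 360° × 9/29.53 = 109.7°.
cos 109.7° = (-0.337), so f = (1 − (-0.337))/2 = 0.669, so 67%.

67%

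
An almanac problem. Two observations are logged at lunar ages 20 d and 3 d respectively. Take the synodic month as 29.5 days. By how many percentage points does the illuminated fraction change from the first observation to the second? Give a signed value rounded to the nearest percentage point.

-62 percentage points

First observation: θ = 360°·20/29.5 = 244.1°, so f = 0.719.
Second observation: θ = 36.6°, f = 0.099.
Δf = 0.099 − 0.719 = -0.620, i.e. -62 pp.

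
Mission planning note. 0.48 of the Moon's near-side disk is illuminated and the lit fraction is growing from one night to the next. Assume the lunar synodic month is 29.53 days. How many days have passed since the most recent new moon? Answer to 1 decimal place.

7.2 days

From f = (1 − cos θ)/2: cos θ = 1 − 2×0.48 = 0.040; arccos → 87.7°.
The Moon is waxing (0°–180°), so θ = 87.7° directly.
Age = 29.53 × 87.7°/360° ≈ 7.19 days.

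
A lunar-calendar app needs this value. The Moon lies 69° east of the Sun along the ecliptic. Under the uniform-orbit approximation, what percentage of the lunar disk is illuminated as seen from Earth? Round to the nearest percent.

Half-versine of 69°: (1 − 0.358)/2 = 0.321, i.e. 32%.

32%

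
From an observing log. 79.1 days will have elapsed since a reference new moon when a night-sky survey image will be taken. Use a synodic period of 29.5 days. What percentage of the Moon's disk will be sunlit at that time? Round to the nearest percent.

71%

79.1 d spans 2 complete synodic months (2 × 29.5 = 59.00 d) plus 20.10 d.
Elongation θ = 360° × 20.10/29.5 ≈ 245.3°.
Illuminated fraction = (1 − cos 245.3°)/2 = (1 − (-0.418))/2 ≈ 0.709, so 71%.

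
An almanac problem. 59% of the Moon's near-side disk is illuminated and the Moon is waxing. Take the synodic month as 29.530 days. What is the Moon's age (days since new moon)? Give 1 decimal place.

8.2 days

From f = (1 − cos θ)/2: cos θ = 1 − 2×0.59 = -0.180; arccos → 100.4°.
Before full moon the principal value applies: θ = 100.4°.
That fraction of the synodic month is 100.4/360 × 29.530 d ≈ 8.23 d.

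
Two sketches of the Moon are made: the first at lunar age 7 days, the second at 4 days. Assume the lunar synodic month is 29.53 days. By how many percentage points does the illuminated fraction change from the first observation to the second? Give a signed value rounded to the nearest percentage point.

-29 percentage points

θ₁ = 360° × 7/29.53 = 85.3°, f₁ = (1 − cos θ₁)/2 = 0.459.
θ₂ = 360° × 4/29.53 = 48.8°, f₂ = (1 − cos θ₂)/2 = 0.170.
Change = f₂ − f₁ = -0.289 → -29 percentage points.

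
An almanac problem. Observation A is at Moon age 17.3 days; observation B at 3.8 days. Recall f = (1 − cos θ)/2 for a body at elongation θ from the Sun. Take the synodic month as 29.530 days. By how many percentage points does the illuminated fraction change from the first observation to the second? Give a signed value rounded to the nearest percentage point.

-77 pp

First observation: θ = 360°·17.3/29.530 = 210.9°, so f = 0.929.
Second observation: θ = 46.3°, f = 0.155.
Δf = 0.155 − 0.929 = -0.774, i.e. -77 pp.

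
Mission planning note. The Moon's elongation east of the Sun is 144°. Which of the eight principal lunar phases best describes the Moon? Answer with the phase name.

waxing gibbous

144° lies in the waxing gibbous sector of the 8-phase cycle.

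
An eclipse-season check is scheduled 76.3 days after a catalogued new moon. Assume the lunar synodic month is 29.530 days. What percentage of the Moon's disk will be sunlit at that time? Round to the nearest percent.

76.3/29.530 = 2.584 lunations, so 2 complete cycles and 17.24 d into the next.
Elongation θ = 360° × 17.24/29.530 ≈ 210.2°.
cos 210.2° = (-0.865), so f = (1 − (-0.865))/2 = 0.932, so 93%.

93%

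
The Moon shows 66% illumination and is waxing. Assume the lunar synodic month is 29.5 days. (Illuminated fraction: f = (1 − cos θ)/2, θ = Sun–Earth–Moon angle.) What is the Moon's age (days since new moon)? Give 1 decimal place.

From f = (1 − cos θ)/2: cos θ = 1 − 2×0.66 = -0.320; arccos → 108.7°.
Waxing ⇒ before full, so θ = 108.7°.
At 360°/29.5 d per day, 108.7° corresponds to 8.90 days.

8.9 days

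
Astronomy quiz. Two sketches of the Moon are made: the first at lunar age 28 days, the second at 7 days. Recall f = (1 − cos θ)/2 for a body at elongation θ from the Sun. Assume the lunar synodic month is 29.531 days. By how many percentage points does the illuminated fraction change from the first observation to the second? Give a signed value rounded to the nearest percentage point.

θ₁ = 360° × 28/29.531 = 341.3°, f₁ = (1 − cos θ₁)/2 = 0.026.
θ₂ = 360° × 7/29.531 = 85.3°, f₂ = (1 − cos θ₂)/2 = 0.459.
Change = f₂ − f₁ = +0.433 → +43 percentage points.

+43 pp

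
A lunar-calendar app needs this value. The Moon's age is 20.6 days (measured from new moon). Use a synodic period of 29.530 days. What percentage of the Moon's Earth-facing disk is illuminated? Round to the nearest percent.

Phase angle: θ = 360°·(20.6 d)/(29.530 d) = 251.1°.
With cos θ = (-0.323), the lit fraction is (1 − (-0.323))/2 ≈ 0.662, so 66%.

66%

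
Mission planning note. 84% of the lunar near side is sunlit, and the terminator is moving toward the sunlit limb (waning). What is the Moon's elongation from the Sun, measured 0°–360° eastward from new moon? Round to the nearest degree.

cos θ = 1 − 2f = -0.680, giving a principal value of 132.8°.
A waning Moon lies in 180°–360°, so θ = 360° − 132.8° = 227.2°.

227°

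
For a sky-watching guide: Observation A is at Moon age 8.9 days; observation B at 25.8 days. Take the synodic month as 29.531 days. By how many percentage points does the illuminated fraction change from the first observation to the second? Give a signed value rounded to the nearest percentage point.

First observation: θ = 360°·8.9/29.531 = 108.5°, so f = 0.659.
Second observation: θ = 314.5°, f = 0.149.
Δf = 0.149 − 0.659 = -0.509, i.e. -51 pp.

-51 percentage points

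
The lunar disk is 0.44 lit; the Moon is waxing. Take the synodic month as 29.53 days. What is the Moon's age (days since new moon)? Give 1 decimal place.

Invert f = (1 − cos θ)/2 to get cos θ = 1 − 2(0.44) = 0.120, hence θ₀ = arccos 0.120 = 83.1°.
The Moon is waxing (0°–180°), so θ = 83.1° directly.
Age = 29.53 × 83.1°/360° ≈ 6.82 days.

6.8 days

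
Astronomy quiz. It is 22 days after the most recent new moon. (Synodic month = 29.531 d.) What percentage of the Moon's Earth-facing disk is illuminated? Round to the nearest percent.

52%

The Moon has covered 22/29.531 of its cycle, so θ ≈ 360° × 22/29.531 = 268.2°.
Illuminated fraction = (1 − cos 268.2°)/2 = (1 − (-0.032))/2 ≈ 0.516, so 52%.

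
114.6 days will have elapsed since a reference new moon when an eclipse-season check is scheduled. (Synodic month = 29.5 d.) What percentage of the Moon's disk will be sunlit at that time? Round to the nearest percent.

13%

114.6/29.5 = 3.885 lunations, so 3 complete cycles and 26.10 d into the next.
Elongation θ = 360° × 26.10/29.5 ≈ 318.5°.
With cos θ = 0.749, the lit fraction is (1 − 0.749)/2 ≈ 0.125, so 13%.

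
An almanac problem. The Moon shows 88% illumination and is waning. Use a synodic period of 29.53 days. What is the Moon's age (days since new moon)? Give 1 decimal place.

18.1 days

Invert f = (1 − cos θ)/2 to get cos θ = 1 − 2(0.88) = -0.760, hence θ₀ = arccos -0.760 = 139.5°.
Waning ⇒ past full, so θ = 360° − 139.5° = 220.5°.
That fraction of the synodic month is 220.5/360 × 29.53 d ≈ 18.09 d.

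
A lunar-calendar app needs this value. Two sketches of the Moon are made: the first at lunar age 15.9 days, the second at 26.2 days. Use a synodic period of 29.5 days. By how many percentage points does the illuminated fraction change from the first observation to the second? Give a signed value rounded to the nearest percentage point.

First observation: θ = 360°·15.9/29.5 = 194.0°, so f = 0.985.
Second observation: θ = 319.7°, f = 0.119.
Δf = 0.119 − 0.985 = -0.867, i.e. -87 pp.

-87 pp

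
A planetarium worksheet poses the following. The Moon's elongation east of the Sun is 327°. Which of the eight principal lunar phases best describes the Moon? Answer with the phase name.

waning crescent

The waning crescent sector spans roughly 292°–338°; 327° falls inside it.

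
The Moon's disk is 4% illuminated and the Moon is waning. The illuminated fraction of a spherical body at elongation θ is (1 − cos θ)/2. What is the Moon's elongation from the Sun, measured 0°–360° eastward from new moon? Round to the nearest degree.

337°

Invert f = (1 − cos θ)/2 to get cos θ = 1 − 2(0.04) = 0.920, hence θ₀ = arccos 0.920 = 23.1°.
Waning ⇒ past full, so θ = 360° − 23.1° = 336.9°.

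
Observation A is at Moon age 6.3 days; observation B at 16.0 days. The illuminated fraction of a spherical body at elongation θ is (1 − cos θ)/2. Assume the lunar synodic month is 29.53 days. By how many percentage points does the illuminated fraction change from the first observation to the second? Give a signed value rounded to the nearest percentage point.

+60 percentage points

θ₁ = 360° × 6.3/29.53 = 76.8°, f₁ = (1 − cos θ₁)/2 = 0.386.
θ₂ = 360° × 16.0/29.53 = 195.1°, f₂ = (1 − cos θ₂)/2 = 0.983.
Change = f₂ − f₁ = +0.597 → +60 percentage points.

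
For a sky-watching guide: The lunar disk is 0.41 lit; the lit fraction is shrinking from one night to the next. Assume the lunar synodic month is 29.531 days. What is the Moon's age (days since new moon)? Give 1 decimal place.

cos θ = 1 − 2f = 0.180, giving a principal value of 79.6°.
Waning ⇒ past full, so θ = 360° − 79.6° = 280.4°.
Age = 29.531 × 280.4°/360° ≈ 23.00 days.

23.0 days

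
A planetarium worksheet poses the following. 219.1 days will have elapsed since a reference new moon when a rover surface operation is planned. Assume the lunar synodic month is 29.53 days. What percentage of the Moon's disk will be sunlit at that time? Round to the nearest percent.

Reduce mod P: 219.1 − 7×29.53 = 12.39 d into the current lunation.
The Moon has covered 12.39/29.53 of its cycle, so θ ≈ 360° × 12.39/29.53 = 151.0°.
Illuminated fraction = (1 − cos 151.0°)/2 = (1 − (-0.875))/2 ≈ 0.938, so 94%.

94%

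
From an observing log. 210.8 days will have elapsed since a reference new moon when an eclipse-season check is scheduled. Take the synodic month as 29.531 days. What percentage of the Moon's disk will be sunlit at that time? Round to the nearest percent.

210.8 d spans 7 complete synodic months (7 × 29.531 = 206.72 d) plus 4.08 d.
Elongation θ = 360° × 4.08/29.531 ≈ 49.8°.
cos 49.8° = 0.646, so f = (1 − 0.646)/2 = 0.177, so 18%.

18%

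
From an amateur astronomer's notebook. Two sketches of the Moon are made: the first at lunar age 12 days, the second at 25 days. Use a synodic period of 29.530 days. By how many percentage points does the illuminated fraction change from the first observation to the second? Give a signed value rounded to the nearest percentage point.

-70 pp

θ₁ = 360° × 12/29.530 = 146.3°, f₁ = (1 − cos θ₁)/2 = 0.916.
θ₂ = 360° × 25/29.530 = 304.8°, f₂ = (1 − cos θ₂)/2 = 0.215.
Change = f₂ − f₁ = -0.701 → -70 percentage points.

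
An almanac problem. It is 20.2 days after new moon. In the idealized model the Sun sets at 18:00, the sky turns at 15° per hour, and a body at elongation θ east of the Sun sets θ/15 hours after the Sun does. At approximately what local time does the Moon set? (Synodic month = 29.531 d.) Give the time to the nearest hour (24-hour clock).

10:00

The Moon has covered 20.2/29.531 of its cycle, so θ ≈ 360° × 20.2/29.531 = 246.2°.
The Moon trails the Sun by θ/15 = 246.2/15 ≈ 16.42 hours.
18:00 + 16.42 h ≈ 10:25 → 10:00 to the nearest hour.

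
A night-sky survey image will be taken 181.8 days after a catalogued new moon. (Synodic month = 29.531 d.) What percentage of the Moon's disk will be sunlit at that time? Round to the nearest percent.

Reduce mod P: 181.8 − 6×29.531 = 4.61 d into the current lunation.
Elongation θ = 360° × 4.61/29.531 ≈ 56.2°.
cos 56.2° = 0.556, so f = (1 − 0.556)/2 = 0.222, so 22%.

22%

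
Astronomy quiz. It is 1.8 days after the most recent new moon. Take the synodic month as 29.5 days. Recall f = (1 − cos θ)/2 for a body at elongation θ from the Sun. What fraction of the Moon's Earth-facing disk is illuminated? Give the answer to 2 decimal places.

Elongation θ = 360° × 1.8/29.5 ≈ 22.0°.
Illuminated fraction = (1 − cos 22.0°)/2 = (1 − 0.927)/2 ≈ 0.036.

0.04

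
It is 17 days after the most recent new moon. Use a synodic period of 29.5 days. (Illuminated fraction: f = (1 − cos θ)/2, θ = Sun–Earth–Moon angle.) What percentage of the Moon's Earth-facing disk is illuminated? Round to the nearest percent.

The Moon has covered 17/29.5 of its cycle, so θ ≈ 360° × 17/29.5 = 207.5°.
cos 207.5° = (-0.887), so f = (1 − (-0.887))/2 = 0.944, so 94%.

94%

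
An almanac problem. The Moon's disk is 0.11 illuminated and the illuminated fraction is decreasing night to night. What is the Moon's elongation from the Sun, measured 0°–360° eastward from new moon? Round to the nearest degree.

Invert f = (1 − cos θ)/2 to get cos θ = 1 − 2(0.11) = 0.780, hence θ₀ = arccos 0.780 = 38.7°.
A waning Moon lies in 180°–360°, so θ = 360° − 38.7° = 321.3°.

321°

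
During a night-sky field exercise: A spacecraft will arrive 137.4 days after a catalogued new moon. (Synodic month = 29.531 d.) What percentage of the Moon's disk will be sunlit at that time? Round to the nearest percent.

Reduce mod P: 137.4 − 4×29.531 = 19.28 d into the current lunation.
Elongation θ = 360° × 19.28/29.531 ≈ 235.0°.
Illuminated fraction = (1 − cos 235.0°)/2 = (1 − (-0.574))/2 ≈ 0.787, so 79%.

79%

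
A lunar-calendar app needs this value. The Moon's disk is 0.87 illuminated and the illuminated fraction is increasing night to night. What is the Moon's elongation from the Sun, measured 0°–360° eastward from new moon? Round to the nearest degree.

138°

From f = (1 − cos θ)/2: cos θ = 1 − 2×0.87 = -0.740; arccos → 137.7°.
Waxing ⇒ before full, so θ = 137.7°.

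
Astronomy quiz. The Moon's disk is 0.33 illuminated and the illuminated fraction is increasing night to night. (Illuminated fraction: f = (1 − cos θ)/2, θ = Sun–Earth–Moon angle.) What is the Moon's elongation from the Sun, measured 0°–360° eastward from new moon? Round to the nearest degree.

Invert f = (1 − cos θ)/2 to get cos θ = 1 − 2(0.33) = 0.340, hence θ₀ = arccos 0.340 = 70.1°.
Before full moon the principal value applies: θ = 70.1°.

70°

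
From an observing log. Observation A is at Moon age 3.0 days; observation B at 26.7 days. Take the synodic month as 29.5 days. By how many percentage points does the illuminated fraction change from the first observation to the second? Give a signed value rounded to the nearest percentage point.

-1 percentage points

θ₁ = 360° × 3.0/29.5 = 36.6°, f₁ = (1 − cos θ₁)/2 = 0.099.
θ₂ = 360° × 26.7/29.5 = 325.8°, f₂ = (1 − cos θ₂)/2 = 0.086.
Change = f₂ − f₁ = -0.012 → -1 percentage points.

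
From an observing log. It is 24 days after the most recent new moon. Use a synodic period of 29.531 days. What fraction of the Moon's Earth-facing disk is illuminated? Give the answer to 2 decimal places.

Elongation θ = 360° × 24/29.531 ≈ 292.6°.
Illuminated fraction = (1 − cos 292.6°)/2 = (1 − 0.384)/2 ≈ 0.308.

0.31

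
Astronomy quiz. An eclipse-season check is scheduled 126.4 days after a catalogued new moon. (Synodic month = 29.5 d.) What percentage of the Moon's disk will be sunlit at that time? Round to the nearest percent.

61%

126.4 d spans 4 complete synodic months (4 × 29.5 = 118.00 d) plus 8.40 d.
The Moon has covered 8.40/29.5 of its cycle, so θ ≈ 360° × 8.40/29.5 = 102.5°.
Illuminated fraction = (1 − cos 102.5°)/2 = (1 − (-0.217))/2 ≈ 0.608, so 61%.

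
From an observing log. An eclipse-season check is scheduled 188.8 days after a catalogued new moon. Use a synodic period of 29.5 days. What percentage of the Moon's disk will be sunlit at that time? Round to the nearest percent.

90%

188.8 d spans 6 complete synodic months (6 × 29.5 = 177.00 d) plus 11.80 d.
Phase angle: θ = 360°·(11.80 d)/(29.5 d) = 144.0°.
With cos θ = (-0.809), the lit fraction is (1 − (-0.809))/2 ≈ 0.905, so 90%.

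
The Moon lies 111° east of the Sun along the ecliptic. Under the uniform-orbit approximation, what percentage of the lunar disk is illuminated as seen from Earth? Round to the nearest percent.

68%

cos 111° = (-0.358), so f = (1 − (-0.358))/2 = 0.679, i.e. 68%.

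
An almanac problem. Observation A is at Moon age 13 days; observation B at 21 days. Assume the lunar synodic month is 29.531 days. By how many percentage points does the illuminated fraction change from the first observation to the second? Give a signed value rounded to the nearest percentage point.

-34 percentage points

First observation: θ = 360°·13/29.531 = 158.5°, so f = 0.965.
Second observation: θ = 256.0°, f = 0.621.
Δf = 0.621 − 0.965 = -0.344, i.e. -34 pp.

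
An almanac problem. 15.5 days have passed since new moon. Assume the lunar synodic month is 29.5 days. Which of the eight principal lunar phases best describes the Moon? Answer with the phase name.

θ ≈ 360° × 15.5/29.5 = 189°, which falls in the full moon sector.

full moon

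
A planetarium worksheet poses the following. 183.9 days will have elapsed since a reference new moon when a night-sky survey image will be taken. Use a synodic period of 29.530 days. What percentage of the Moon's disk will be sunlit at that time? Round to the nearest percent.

43%

183.9/29.530 = 6.228 lunations, so 6 complete cycles and 6.72 d into the next.
The Moon has covered 6.72/29.530 of its cycle, so θ ≈ 360° × 6.72/29.530 = 81.9°.
With cos θ = 0.140, the lit fraction is (1 − 0.140)/2 ≈ 0.430, so 43%.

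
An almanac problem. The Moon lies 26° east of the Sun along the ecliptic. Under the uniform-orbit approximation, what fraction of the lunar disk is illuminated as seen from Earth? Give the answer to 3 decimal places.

Half-versine of 26°: (1 − 0.899)/2 = 0.051.

0.051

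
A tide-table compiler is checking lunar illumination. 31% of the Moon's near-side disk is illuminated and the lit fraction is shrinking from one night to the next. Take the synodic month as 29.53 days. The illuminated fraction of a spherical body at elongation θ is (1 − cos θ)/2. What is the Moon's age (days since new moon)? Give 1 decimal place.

24.0 days

Invert f = (1 − cos θ)/2 to get cos θ = 1 − 2(0.31) = 0.380, hence θ₀ = arccos 0.380 = 67.7°.
Waning ⇒ past full, so θ = 360° − 67.7° = 292.3°.
At 360°/29.53 d per day, 292.3° corresponds to 23.98 days.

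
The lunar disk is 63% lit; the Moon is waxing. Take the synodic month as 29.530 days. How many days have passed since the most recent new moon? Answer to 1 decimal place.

cos θ = 1 − 2f = -0.260, giving a principal value of 105.1°.
Waxing ⇒ before full, so θ = 105.1°.
At 360°/29.530 d per day, 105.1° corresponds to 8.62 days.

8.6 days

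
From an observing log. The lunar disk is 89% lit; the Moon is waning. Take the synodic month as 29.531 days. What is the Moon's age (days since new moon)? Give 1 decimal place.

17.9 days

Invert f = (1 − cos θ)/2 to get cos θ = 1 − 2(0.89) = -0.780, hence θ₀ = arccos -0.780 = 141.3°.
A waning Moon lies in 180°–360°, so θ = 360° − 141.3° = 218.7°.
That fraction of the synodic month is 218.7/360 × 29.531 d ≈ 17.94 d.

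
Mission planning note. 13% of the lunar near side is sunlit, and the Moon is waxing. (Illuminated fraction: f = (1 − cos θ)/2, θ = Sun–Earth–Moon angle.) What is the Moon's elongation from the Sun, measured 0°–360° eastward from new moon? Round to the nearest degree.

From f = (1 − cos θ)/2: cos θ = 1 − 2×0.13 = 0.740; arccos → 42.3°.
The Moon is waxing (0°–180°), so θ = 42.3° directly.

42°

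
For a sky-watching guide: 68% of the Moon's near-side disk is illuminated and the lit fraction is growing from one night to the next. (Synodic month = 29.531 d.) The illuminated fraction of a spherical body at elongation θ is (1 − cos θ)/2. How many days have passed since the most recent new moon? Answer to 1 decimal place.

9.1 days

cos θ = 1 − 2f = -0.360, giving a principal value of 111.1°.
Waxing ⇒ before full, so θ = 111.1°.
Age = 29.531 × 111.1°/360° ≈ 9.11 days.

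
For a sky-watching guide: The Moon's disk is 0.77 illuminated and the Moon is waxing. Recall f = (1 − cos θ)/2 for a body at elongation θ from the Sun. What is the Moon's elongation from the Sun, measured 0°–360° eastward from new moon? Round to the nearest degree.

cos θ = 1 − 2f = -0.540, giving a principal value of 122.7°.
Waxing ⇒ before full, so θ = 122.7°.

123°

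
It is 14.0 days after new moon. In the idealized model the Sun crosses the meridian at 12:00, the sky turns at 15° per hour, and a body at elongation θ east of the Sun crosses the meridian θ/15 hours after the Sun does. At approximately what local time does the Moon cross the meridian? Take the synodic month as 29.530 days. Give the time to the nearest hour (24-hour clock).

The Moon has covered 14.0/29.530 of its cycle, so θ ≈ 360° × 14.0/29.530 = 170.7°.
Delay after the Sun = 170.7° / (15°/h) ≈ 11.38 h.
12:00 + 11.38 h ≈ 23:23 → 23:00 to the nearest hour.

23:00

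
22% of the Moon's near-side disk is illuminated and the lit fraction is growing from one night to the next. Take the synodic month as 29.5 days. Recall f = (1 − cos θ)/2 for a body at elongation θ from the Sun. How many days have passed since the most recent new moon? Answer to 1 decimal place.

4.6 days

From f = (1 − cos θ)/2: cos θ = 1 − 2×0.22 = 0.560; arccos → 55.9°.
The Moon is waxing (0°–180°), so θ = 55.9° directly.
At 360°/29.5 d per day, 55.9° corresponds to 4.58 days.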